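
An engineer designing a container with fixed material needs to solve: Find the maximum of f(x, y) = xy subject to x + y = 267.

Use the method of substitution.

Substitute y = 267 - x into f(x,y) = xy:
g(x) = x(267 - x) = 267x - x^2
g'(x) = 267 - 2x = 0  =>  x = 267/2
y = 267 - 267/2 = 267/2
Maximum value = (267/2) * (267/2) = 71289/4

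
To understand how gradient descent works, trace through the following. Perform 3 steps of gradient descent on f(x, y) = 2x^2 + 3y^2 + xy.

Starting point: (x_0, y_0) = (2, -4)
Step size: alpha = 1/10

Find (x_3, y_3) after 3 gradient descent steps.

f(x,y) = 2x^2 + 3y^2 + xy
grad_x = 4x + 1y, grad_y = 6y + 1x
Step 1: grad = (4, -22), (8/5, -9/5)
Step 2: grad = (23/5, -46/5), (57/50, -22/25)
Step 3: grad = (92/25, -207/50), (193/250, -233/500)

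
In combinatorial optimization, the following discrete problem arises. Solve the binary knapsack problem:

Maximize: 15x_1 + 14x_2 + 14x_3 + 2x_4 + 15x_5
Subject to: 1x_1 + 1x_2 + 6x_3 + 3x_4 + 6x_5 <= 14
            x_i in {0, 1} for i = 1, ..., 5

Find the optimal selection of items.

Items: item 1 (v=15, w=1), item 2 (v=14, w=1), item 3 (v=14, w=6), item 4 (v=2, w=3), item 5 (v=15, w=6)
Capacity: 14
Checking all 32 subsets (w = total weight, v = total value):
  {}: w = 0, v = 0
  {1}: w = 1, v = 15
  {2}: w = 1, v = 14
  {3}: w = 6, v = 14
  {4}: w = 3, v = 2
  {5}: w = 6, v = 15
  {1, 2}: w = 2, v = 29
  {1, 3}: w = 7, v = 29
  {1, 4}: w = 4, v = 17
  {1, 5}: w = 7, v = 30
  {2, 3}: w = 7, v = 28
  {2, 4}: w = 4, v = 16
  {2, 5}: w = 7, v = 29
  {3, 4}: w = 9, v = 16
  {3, 5}: w = 12, v = 29
  {4, 5}: w = 9, v = 17
  {1, 2, 3}: w = 8, v = 43
  {1, 2, 4}: w = 5, v = 31
  {1, 2, 5}: w = 8, v = 44
  {1, 3, 4}: w = 10, v = 31
  {1, 3, 5}: w = 13, v = 44
  {1, 4, 5}: w = 10, v = 32
  {2, 3, 4}: w = 10, v = 30
  {2, 3, 5}: w = 13, v = 43
  {2, 4, 5}: w = 10, v = 31
  {3, 4, 5}: w = 15 > 14, infeasible
  {1, 2, 3, 4}: w = 11, v = 45
  {1, 2, 3, 5}: w = 14, v = 58
  {1, 2, 4, 5}: w = 11, v = 46
  {1, 3, 4, 5}: w = 16 > 14, infeasible
  {2, 3, 4, 5}: w = 16 > 14, infeasible
  {1, 2, 3, 4, 5}: w = 17 > 14, infeasible
Best feasible subset: items [1, 2, 3, 5]
Total weight: 14 <= 14, total value: 58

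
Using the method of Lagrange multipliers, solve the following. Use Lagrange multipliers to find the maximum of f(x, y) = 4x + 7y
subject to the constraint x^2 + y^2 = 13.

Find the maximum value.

Set up Lagrange conditions: grad f = lambda * grad g
  4 = 2*lambda*x
  7 = 2*lambda*y
From these: x/y = 4/7, so x = 4t, y = 7t for some t.
Substitute into constraint: (4t)^2 + (7t)^2 = 13
  t^2 * 65 = 13
  t = sqrt(13/65)
Maximum = 4*x + 7*y = (4^2 + 7^2)*t = 65 * sqrt(13/65) = sqrt(845)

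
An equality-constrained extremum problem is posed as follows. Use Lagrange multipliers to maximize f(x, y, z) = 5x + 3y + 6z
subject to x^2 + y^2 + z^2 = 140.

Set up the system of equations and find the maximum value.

Lagrange conditions: 5 = 2*lambda*x, 3 = 2*lambda*y, 6 = 2*lambda*z
So x:5 = y:3 = z:6, i.e. x = 5t, y = 3t, z = 6t
Constraint: t^2*(5^2 + 3^2 + 6^2) = 140
  t^2 * 70 = 140  =>  t = sqrt(2)
Maximum = 5*5t + 3*3t + 6*6t = 70*sqrt(2) = sqrt(9800)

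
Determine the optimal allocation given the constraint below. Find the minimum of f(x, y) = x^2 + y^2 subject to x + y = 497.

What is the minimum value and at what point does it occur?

Substitute y = 497 - x into f(x,y) = x^2 + y^2:
g(x) = x^2 + (497 - x)^2 = 2x^2 - 994x + 247009
g'(x) = 4x - 994 = 0  =>  x = 497/2
y = 497 - 497/2 = 497/2
Minimum value = (497/2)^2 + (497/2)^2 = 247009/2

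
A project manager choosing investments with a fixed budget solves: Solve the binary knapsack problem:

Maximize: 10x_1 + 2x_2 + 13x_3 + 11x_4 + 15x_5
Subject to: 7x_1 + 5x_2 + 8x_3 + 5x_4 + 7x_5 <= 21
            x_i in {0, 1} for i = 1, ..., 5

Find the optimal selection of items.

Items: item 1 (v=10, w=7), item 2 (v=2, w=5), item 3 (v=13, w=8), item 4 (v=11, w=5), item 5 (v=15, w=7)
Capacity: 21
Checking all 32 subsets (w = total weight, v = total value):
  {}: w = 0, v = 0
  {1}: w = 7, v = 10
  {2}: w = 5, v = 2
  {3}: w = 8, v = 13
  {4}: w = 5, v = 11
  {5}: w = 7, v = 15
  {1, 2}: w = 12, v = 12
  {1, 3}: w = 15, v = 23
  {1, 4}: w = 12, v = 21
  {1, 5}: w = 14, v = 25
  {2, 3}: w = 13, v = 15
  {2, 4}: w = 10, v = 13
  {2, 5}: w = 12, v = 17
  {3, 4}: w = 13, v = 24
  {3, 5}: w = 15, v = 28
  {4, 5}: w = 12, v = 26
  {1, 2, 3}: w = 20, v = 25
  {1, 2, 4}: w = 17, v = 23
  {1, 2, 5}: w = 19, v = 27
  {1, 3, 4}: w = 20, v = 34
  {1, 3, 5}: w = 22 > 21, infeasible
  {1, 4, 5}: w = 19, v = 36
  {2, 3, 4}: w = 18, v = 26
  {2, 3, 5}: w = 20, v = 30
  {2, 4, 5}: w = 17, v = 28
  {3, 4, 5}: w = 20, v = 39
  {1, 2, 3, 4}: w = 25 > 21, infeasible
  {1, 2, 3, 5}: w = 27 > 21, infeasible
  {1, 2, 4, 5}: w = 24 > 21, infeasible
  {1, 3, 4, 5}: w = 27 > 21, infeasible
  {2, 3, 4, 5}: w = 25 > 21, infeasible
  {1, 2, 3, 4, 5}: w = 32 > 21, infeasible
Best feasible subset: items [3, 4, 5]
Total weight: 20 <= 21, total value: 39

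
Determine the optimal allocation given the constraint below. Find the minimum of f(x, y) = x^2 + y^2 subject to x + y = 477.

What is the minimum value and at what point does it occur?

Substitute y = 477 - x into f(x,y) = x^2 + y^2:
g(x) = x^2 + (477 - x)^2 = 2x^2 - 954x + 227529
g'(x) = 4x - 954 = 0  =>  x = 477/2
y = 477 - 477/2 = 477/2
Minimum value = (477/2)^2 + (477/2)^2 = 227529/2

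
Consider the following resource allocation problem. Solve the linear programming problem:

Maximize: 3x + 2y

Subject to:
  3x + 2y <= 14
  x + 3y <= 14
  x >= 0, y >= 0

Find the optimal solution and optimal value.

Feasible vertices: (0, 0), (0, 14/3), (2, 4), (14/3, 0)
Objective 3x + 2y at each:
  (0, 0): 0
  (0, 14/3): 28/3
  (2, 4): 14
  (14/3, 0): 14
Maximum is 14 at (2, 4).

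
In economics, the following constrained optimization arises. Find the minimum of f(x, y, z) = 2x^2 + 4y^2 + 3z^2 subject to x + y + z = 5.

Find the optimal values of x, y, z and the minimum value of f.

Using Lagrange multipliers on f = 2x^2 + 4y^2 + 3z^2 with constraint x + y + z = 5:
Conditions: 2*2*x = lambda, 2*4*y = lambda, 2*3*z = lambda
So x = lambda/4, y = lambda/8, z = lambda/6
Substituting into constraint: lambda * (13/24) = 5
lambda = 120/13
x = 30/13, y = 15/13, z = 20/13
Minimum value = 300/13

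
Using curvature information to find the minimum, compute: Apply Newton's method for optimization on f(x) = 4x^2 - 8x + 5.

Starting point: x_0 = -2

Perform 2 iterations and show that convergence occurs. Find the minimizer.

f(x) = 4x^2 - 8x + 5, f'(x) = 8x + (-8), f''(x) = 8
Step 1: f'(-2) = -24, x_1 = -2 - -24/8 = 1
Step 2: f'(1) = 0, x_2 = 1 (converged)
Newton's method converges in 1 step for quadratics.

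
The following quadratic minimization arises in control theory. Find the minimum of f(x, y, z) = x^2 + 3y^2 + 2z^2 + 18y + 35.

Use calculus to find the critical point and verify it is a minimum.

f(x,y,z) = x^2 + 3y^2 + 2z^2 + 18y + 35
df/dx = 2x + (0) = 0 => x = 0
df/dy = 6y + (18) = 0 => y = -3
df/dz = 4z + (0) = 0 => z = 0
f(0,-3,0) = 1*(0)^2 + 3*(-3)^2 + 2*(0)^2 + 18*(-3) + 35 = 8
Hessian is diagonal with entries 2, 6, 4 > 0, confirmed minimum.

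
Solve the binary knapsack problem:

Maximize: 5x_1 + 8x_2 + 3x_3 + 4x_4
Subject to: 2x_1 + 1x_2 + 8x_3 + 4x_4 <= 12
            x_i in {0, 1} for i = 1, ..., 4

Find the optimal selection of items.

Items: item 1 (v=5, w=2), item 2 (v=8, w=1), item 3 (v=3, w=8), item 4 (v=4, w=4)
Capacity: 12
Checking all 16 subsets (w = total weight, v = total value):
  {}: w = 0, v = 0
  {1}: w = 2, v = 5
  {2}: w = 1, v = 8
  {3}: w = 8, v = 3
  {4}: w = 4, v = 4
  {1, 2}: w = 3, v = 13
  {1, 3}: w = 10, v = 8
  {1, 4}: w = 6, v = 9
  {2, 3}: w = 9, v = 11
  {2, 4}: w = 5, v = 12
  {3, 4}: w = 12, v = 7
  {1, 2, 3}: w = 11, v = 16
  {1, 2, 4}: w = 7, v = 17
  {1, 3, 4}: w = 14 > 12, infeasible
  {2, 3, 4}: w = 13 > 12, infeasible
  {1, 2, 3, 4}: w = 15 > 12, infeasible
Best feasible subset: items [1, 2, 4]
Total weight: 7 <= 12, total value: 17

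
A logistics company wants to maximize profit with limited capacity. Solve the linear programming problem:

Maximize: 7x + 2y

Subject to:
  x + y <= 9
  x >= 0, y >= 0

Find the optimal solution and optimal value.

The feasible region has vertices at [(0, 0), (9, 0), (0, 9)].
Checking objective 7x + 2y at each vertex:
  (0, 0): 7*0 + 2*0 = 0
  (9, 0): 7*9 + 2*0 = 63
  (0, 9): 7*0 + 2*9 = 18
Maximum is 63 at (9, 0).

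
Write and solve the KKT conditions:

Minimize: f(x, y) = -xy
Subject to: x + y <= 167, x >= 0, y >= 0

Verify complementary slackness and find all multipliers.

Problem: min -xy s.t. x + y <= 167 (multiplier lambda), x >= 0 (mu_x), y >= 0 (mu_y)
KKT stationarity: -y + lambda - mu_x = 0, -x + lambda - mu_y = 0, with lambda, mu_x, mu_y >= 0
Complementary slackness: lambda*(x + y - 167) = 0, mu_x*x = 0, mu_y*y = 0
If lambda = 0: y = -mu_x <= 0 and x = -mu_y <= 0 force x = y = 0 with f = 0; but x = y = 167/2 is feasible with f = -27889/4 < 0, so this is not the minimum. Hence lambda > 0 and x + y = 167.
Try x > 0, y > 0 (so mu_x = mu_y = 0): y = lambda, x = lambda => x = y = lambda
x + y = 167 => 2*lambda = 167 => lambda = 167/2
x* = y* = 167/2 > 0, consistent with mu_x = mu_y = 0.
(Any feasible point with x = 0 or y = 0 has f = 0 > -27889/4, so the minimum is not on those boundaries.)
min(-xy) = -27889/4 (i.e. max xy = 27889/4)
Multipliers: lambda = 167/2, mu_x = 0, mu_y = 0
Complementary slackness: lambda*(x + y - 167) = 167/2*(167/2 + 167/2 - 167) = 0, mu_x*x = 0*167/2 = 0, mu_y*y = 0*167/2 = 0. Satisfied.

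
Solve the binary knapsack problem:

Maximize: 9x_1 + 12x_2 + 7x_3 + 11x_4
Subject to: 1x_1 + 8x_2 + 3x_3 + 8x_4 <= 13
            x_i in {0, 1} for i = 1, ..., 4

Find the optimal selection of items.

Items: item 1 (v=9, w=1), item 2 (v=12, w=8), item 3 (v=7, w=3), item 4 (v=11, w=8)
Capacity: 13
Checking all 16 subsets (w = total weight, v = total value):
  {}: w = 0, v = 0
  {1}: w = 1, v = 9
  {2}: w = 8, v = 12
  {3}: w = 3, v = 7
  {4}: w = 8, v = 11
  {1, 2}: w = 9, v = 21
  {1, 3}: w = 4, v = 16
  {1, 4}: w = 9, v = 20
  {2, 3}: w = 11, v = 19
  {2, 4}: w = 16 > 13, infeasible
  {3, 4}: w = 11, v = 18
  {1, 2, 3}: w = 12, v = 28
  {1, 2, 4}: w = 17 > 13, infeasible
  {1, 3, 4}: w = 12, v = 27
  {2, 3, 4}: w = 19 > 13, infeasible
  {1, 2, 3, 4}: w = 20 > 13, infeasible
Best feasible subset: items [1, 2, 3]
Total weight: 12 <= 13, total value: 28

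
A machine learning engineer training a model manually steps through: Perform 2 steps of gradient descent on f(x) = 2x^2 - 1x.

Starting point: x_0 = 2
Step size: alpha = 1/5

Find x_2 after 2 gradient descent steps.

f(x) = 2x^2 - 1x, f'(x) = 4x + (-1)
Step 1: f'(2) = 7, x_1 = 2 - 1/5 * 7 = 3/5
Step 2: f'(3/5) = 7/5, x_2 = 3/5 - 1/5 * 7/5 = 8/25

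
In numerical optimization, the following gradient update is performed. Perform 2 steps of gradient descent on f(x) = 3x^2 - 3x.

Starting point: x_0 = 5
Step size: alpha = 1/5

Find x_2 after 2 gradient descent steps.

f(x) = 3x^2 - 3x, f'(x) = 6x + (-3)
Step 1: f'(5) = 27, x_1 = 5 - 1/5 * 27 = -2/5
Step 2: f'(-2/5) = -27/5, x_2 = -2/5 - 1/5 * -27/5 = 17/25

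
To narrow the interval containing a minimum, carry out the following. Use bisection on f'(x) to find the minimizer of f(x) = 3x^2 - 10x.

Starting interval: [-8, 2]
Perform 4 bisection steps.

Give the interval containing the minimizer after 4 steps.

Finding critical point of f(x) = 3x^2 - 10x using bisection on f'(x) = 6x + -10.
f'(x) = 0 when x = 5/3.
Starting interval: [-8, 2]
Step 1: mid = -3, f'(mid) = -28, new interval = [-3, 2]
Step 2: mid = -1/2, f'(mid) = -13, new interval = [-1/2, 2]
Step 3: mid = 3/4, f'(mid) = -11/2, new interval = [3/4, 2]
Step 4: mid = 11/8, f'(mid) = -7/4, new interval = [11/8, 2]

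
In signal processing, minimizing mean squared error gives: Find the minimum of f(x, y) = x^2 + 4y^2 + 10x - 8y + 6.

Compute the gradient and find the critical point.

f(x,y) = x^2 + 4y^2 + 10x - 8y + 6
df/dx = 2x + (10) = 0  =>  x = -5
df/dy = 8y + (-8) = 0  =>  y = 1
f(-5, 1) = 1*(-5)^2 + 4*(1)^2 + 10*(-5) + -8*(1) + 6 = -23
Hessian is diagonal with entries 2, 8 > 0, so this is a minimum.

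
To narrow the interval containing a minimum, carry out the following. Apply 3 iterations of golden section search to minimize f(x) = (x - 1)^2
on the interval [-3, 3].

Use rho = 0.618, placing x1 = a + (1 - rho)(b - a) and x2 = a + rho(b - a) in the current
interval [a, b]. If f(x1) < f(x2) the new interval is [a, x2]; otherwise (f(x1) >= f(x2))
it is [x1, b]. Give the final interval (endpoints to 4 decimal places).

Golden section search for min of f(x) = (x - 1)^2 on [-3, 3].
Each step: x1 = a + (1 - rho)(b - a), x2 = a + rho(b - a); if f(x1) < f(x2) keep [a, x2], otherwise keep [x1, b].
Step 1: [-3.0000, 3.0000], x1=-0.7080 (f=2.9173), x2=0.7080 (f=0.0853); f(x1) > f(x2) => keep [-0.7080, 3.0000]
Step 2: [-0.7080, 3.0000], x1=0.7085 (f=0.0850), x2=1.5835 (f=0.3405); f(x1) < f(x2) => keep [-0.7080, 1.5835]
Step 3: [-0.7080, 1.5835], x1=0.1674 (f=0.6933), x2=0.7082 (f=0.0852); f(x1) > f(x2) => keep [0.1674, 1.5835]
Final interval: [0.1674, 1.5835]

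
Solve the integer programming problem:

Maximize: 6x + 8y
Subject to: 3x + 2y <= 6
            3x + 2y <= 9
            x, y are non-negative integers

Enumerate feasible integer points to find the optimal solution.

Constraint 1: 3x + 2y <= 6
Constraint 2: 3x + 2y <= 9
Feasible x range (need y >= 0): 0 <= x <= min(6/3, 9/3) => x in {0, ..., 2}.
Enumerate feasible integer points row by row (the coefficient of y is 8 > 0, so for each x the largest feasible y gives the best value):
  x = 0: y <= min((6 - 3*0)/2, (9 - 3*0)/2) => y in {0, ..., 3}; best 6*0 + 8*3 = 24
  x = 1: y <= min((6 - 3*1)/2, (9 - 3*1)/2) => y in {0, ..., 1}; best 6*1 + 8*1 = 14
  x = 2: y <= min((6 - 3*2)/2, (9 - 3*2)/2) => y in {0}; best 6*2 + 8*0 = 12
The maximum 6x + 8y = 24 is achieved at x = 0, y = 3.
Check: 3*0 + 2*3 = 6 <= 6 and 3*0 + 2*3 = 6 <= 9.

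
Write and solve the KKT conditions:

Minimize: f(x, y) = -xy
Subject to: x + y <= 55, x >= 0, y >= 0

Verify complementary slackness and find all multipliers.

Problem: min -xy s.t. x + y <= 55 (multiplier lambda), x >= 0 (mu_x), y >= 0 (mu_y)
KKT stationarity: -y + lambda - mu_x = 0, -x + lambda - mu_y = 0, with lambda, mu_x, mu_y >= 0
Complementary slackness: lambda*(x + y - 55) = 0, mu_x*x = 0, mu_y*y = 0
If lambda = 0: y = -mu_x <= 0 and x = -mu_y <= 0 force x = y = 0 with f = 0; but x = y = 55/2 is feasible with f = -3025/4 < 0, so this is not the minimum. Hence lambda > 0 and x + y = 55.
Try x > 0, y > 0 (so mu_x = mu_y = 0): y = lambda, x = lambda => x = y = lambda
x + y = 55 => 2*lambda = 55 => lambda = 55/2
x* = y* = 55/2 > 0, consistent with mu_x = mu_y = 0.
(Any feasible point with x = 0 or y = 0 has f = 0 > -3025/4, so the minimum is not on those boundaries.)
min(-xy) = -3025/4 (i.e. max xy = 3025/4)
Multipliers: lambda = 55/2, mu_x = 0, mu_y = 0
Complementary slackness: lambda*(x + y - 55) = 55/2*(55/2 + 55/2 - 55) = 0, mu_x*x = 0*55/2 = 0, mu_y*y = 0*55/2 = 0. Satisfied.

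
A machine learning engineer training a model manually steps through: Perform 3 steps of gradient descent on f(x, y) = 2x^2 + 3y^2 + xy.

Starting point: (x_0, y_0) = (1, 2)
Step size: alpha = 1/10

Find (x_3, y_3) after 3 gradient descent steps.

f(x,y) = 2x^2 + 3y^2 + xy
grad_x = 4x + 1y, grad_y = 6y + 1x
Step 1: grad = (6, 13), (2/5, 7/10)
Step 2: grad = (23/10, 23/5), (17/100, 6/25)
Step 3: grad = (23/25, 161/100), (39/500, 79/1000)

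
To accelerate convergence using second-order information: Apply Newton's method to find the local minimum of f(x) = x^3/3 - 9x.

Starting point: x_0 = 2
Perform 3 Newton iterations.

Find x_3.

f(x) = x^3/3 - 9x
f'(x) = x^2 - 9, f''(x) = 2x
Newton update: x_{n+1} = x_n - (x_n^2 - 9)/(2*x_n)
Step 1: x_0 = 2, f'=-5, f''=4, x_1 = 13/4
Step 2: x_1 = 13/4, f'=25/16, f''=13/2, x_2 = 313/104
Step 3: x_2 = 313/104, f'=625/10816, f''=313/52, x_3 = 195313/65104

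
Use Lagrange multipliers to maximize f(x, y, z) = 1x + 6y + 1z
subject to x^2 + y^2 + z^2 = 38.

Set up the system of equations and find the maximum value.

Lagrange conditions: 1 = 2*lambda*x, 6 = 2*lambda*y, 1 = 2*lambda*z
So x:1 = y:6 = z:1, i.e. x = 1t, y = 6t, z = 1t
Constraint: t^2*(1^2 + 6^2 + 1^2) = 38
  t^2 * 38 = 38  =>  t = sqrt(1)
Maximum = 1*1t + 6*6t + 1*1t = 38*sqrt(1) = 38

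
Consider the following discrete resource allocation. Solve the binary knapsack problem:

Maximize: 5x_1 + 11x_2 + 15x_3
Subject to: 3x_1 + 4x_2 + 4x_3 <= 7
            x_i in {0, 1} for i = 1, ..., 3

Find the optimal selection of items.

Items: item 1 (v=5, w=3), item 2 (v=11, w=4), item 3 (v=15, w=4)
Capacity: 7
Checking all 8 subsets (w = total weight, v = total value):
  {}: w = 0, v = 0
  {1}: w = 3, v = 5
  {2}: w = 4, v = 11
  {3}: w = 4, v = 15
  {1, 2}: w = 7, v = 16
  {1, 3}: w = 7, v = 20
  {2, 3}: w = 8 > 7, infeasible
  {1, 2, 3}: w = 11 > 7, infeasible
Best feasible subset: items [1, 3]
Total weight: 7 <= 7, total value: 20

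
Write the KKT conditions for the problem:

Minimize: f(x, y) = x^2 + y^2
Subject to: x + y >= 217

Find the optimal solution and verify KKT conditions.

KKT conditions for min x^2 + y^2 s.t. x + y >= 217:
Stationarity: 2x = mu, 2y = mu
So x = y = mu/2.
Complementary slackness: mu*(x + y - 217) = 0
Primal feasibility: x + y >= 217; dual feasibility: mu >= 0
If mu = 0 then x = y = 0, but 0 + 0 < 217 is infeasible, so the constraint is active.
Constraint active: x + y = 2*(mu/2) = 217 => mu = 217
x = y = 217/2, f = 47089/2
Verify: stationarity 2*(217/2) = 217 = mu; primal 217/2 + 217/2 = 217 >= 217; dual mu = 217 >= 0; complementary slackness 217*(217 - 217) = 0. All KKT conditions hold.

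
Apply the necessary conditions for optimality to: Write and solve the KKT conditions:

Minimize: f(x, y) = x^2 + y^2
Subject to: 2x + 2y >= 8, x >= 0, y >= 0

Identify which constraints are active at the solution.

KKT conditions for min x^2 + y^2 s.t. 2x + 2y >= 8, x >= 0, y >= 0:
Stationarity: 2x = mu*2 + mu_x, 2y = mu*2 + mu_y, with mu, mu_x, mu_y >= 0
Complementary slackness: mu*(2x + 2y - 8) = 0, mu_x*x = 0, mu_y*y = 0
(0, 0) is infeasible (2*0 + 2*0 < 8), so if mu = 0 stationarity would force x = mu_x/2 >= 0, y = mu_y/2 >= 0 with mu_x*x = mu_y*y = 0, i.e. x = y = 0: contradiction. Hence mu > 0 and 2x + 2y = 8 is active.
Try x > 0, y > 0 (so mu_x = mu_y = 0): x = 2*mu/2, y = 2*mu/2
Substitute: 2*(2*mu/2) + 2*(2*mu/2) = 8
  mu*8/2 = 8 => mu = 2
x* = 2 > 0, y* = 2 > 0, consistent with mu_x = mu_y = 0.
f is convex and the constraints are linear, so this KKT point is the global minimum.
f* = 8
Active constraints: 2x + 2y >= 8 (holds with equality, mu = 2 > 0); x >= 0 and y >= 0 are inactive (mu_x = mu_y = 0).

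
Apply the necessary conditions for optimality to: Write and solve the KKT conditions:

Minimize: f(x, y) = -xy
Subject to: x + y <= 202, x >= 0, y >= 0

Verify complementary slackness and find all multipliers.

Problem: min -xy s.t. x + y <= 202 (multiplier lambda), x >= 0 (mu_x), y >= 0 (mu_y)
KKT stationarity: -y + lambda - mu_x = 0, -x + lambda - mu_y = 0, with lambda, mu_x, mu_y >= 0
Complementary slackness: lambda*(x + y - 202) = 0, mu_x*x = 0, mu_y*y = 0
If lambda = 0: y = -mu_x <= 0 and x = -mu_y <= 0 force x = y = 0 with f = 0; but x = y = 101 is feasible with f = -10201 < 0, so this is not the minimum. Hence lambda > 0 and x + y = 202.
Try x > 0, y > 0 (so mu_x = mu_y = 0): y = lambda, x = lambda => x = y = lambda
x + y = 202 => 2*lambda = 202 => lambda = 101
x* = y* = 101 > 0, consistent with mu_x = mu_y = 0.
(Any feasible point with x = 0 or y = 0 has f = 0 > -10201, so the minimum is not on those boundaries.)
min(-xy) = -10201 (i.e. max xy = 10201)
Multipliers: lambda = 101, mu_x = 0, mu_y = 0
Complementary slackness: lambda*(x + y - 202) = 101*(101 + 101 - 202) = 0, mu_x*x = 0*101 = 0, mu_y*y = 0*101 = 0. Satisfied.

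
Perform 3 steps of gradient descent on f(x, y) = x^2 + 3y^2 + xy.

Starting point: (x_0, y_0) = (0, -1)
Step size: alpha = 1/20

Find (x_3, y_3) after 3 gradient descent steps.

f(x,y) = x^2 + 3y^2 + xy
grad_x = 2x + 1y, grad_y = 6y + 1x
Step 1: grad = (-1, -6), (1/20, -7/10)
Step 2: grad = (-3/5, -83/20), (2/25, -197/400)
Step 3: grad = (-133/400, -23/8), (773/8000, -279/800)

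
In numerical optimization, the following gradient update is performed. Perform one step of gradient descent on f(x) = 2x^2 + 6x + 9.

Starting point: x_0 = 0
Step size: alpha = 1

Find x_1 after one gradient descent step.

f(x) = 2x^2 + 6x + 9
f'(x) = 4x + 6
f'(0) = 4*0 + (6) = 6
x_1 = x_0 - alpha * f'(x_0) = 0 - 1 * 6 = -6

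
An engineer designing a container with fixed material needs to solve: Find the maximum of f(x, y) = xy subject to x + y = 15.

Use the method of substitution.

Substitute y = 15 - x into f(x,y) = xy:
g(x) = x(15 - x) = 15x - x^2
g'(x) = 15 - 2x = 0  =>  x = 15/2
y = 15 - 15/2 = 15/2
Maximum value = (15/2) * (15/2) = 225/4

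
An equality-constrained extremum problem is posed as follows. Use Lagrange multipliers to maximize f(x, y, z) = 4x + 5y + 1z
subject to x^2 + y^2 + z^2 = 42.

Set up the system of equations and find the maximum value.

Lagrange conditions: 4 = 2*lambda*x, 5 = 2*lambda*y, 1 = 2*lambda*z
So x:4 = y:5 = z:1, i.e. x = 4t, y = 5t, z = 1t
Constraint: t^2*(4^2 + 5^2 + 1^2) = 42
  t^2 * 42 = 42  =>  t = sqrt(1)
Maximum = 4*4t + 5*5t + 1*1t = 42*sqrt(1) = 42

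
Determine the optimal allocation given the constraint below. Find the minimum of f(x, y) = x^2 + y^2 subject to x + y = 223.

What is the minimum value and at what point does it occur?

Substitute y = 223 - x into f(x,y) = x^2 + y^2:
g(x) = x^2 + (223 - x)^2 = 2x^2 - 446x + 49729
g'(x) = 4x - 446 = 0  =>  x = 223/2
y = 223 - 223/2 = 223/2
Minimum value = (223/2)^2 + (223/2)^2 = 49729/2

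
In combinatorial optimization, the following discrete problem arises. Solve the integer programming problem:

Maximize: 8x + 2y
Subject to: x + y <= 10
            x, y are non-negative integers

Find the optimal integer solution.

Objective: 8x + 2y, constraint: x + y <= 10
Coefficient of x is 8 >= coefficient of y is 2, so allocate the entire budget to x.
Optimal: x = 10, y = 0, value = 80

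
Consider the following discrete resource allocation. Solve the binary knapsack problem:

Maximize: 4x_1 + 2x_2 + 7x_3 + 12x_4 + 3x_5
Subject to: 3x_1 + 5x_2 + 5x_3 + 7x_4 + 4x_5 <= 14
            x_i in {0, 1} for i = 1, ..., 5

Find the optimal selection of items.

Items: item 1 (v=4, w=3), item 2 (v=2, w=5), item 3 (v=7, w=5), item 4 (v=12, w=7), item 5 (v=3, w=4)
Capacity: 14
Checking all 32 subsets (w = total weight, v = total value):
  {}: w = 0, v = 0
  {1}: w = 3, v = 4
  {2}: w = 5, v = 2
  {3}: w = 5, v = 7
  {4}: w = 7, v = 12
  {5}: w = 4, v = 3
  {1, 2}: w = 8, v = 6
  {1, 3}: w = 8, v = 11
  {1, 4}: w = 10, v = 16
  {1, 5}: w = 7, v = 7
  {2, 3}: w = 10, v = 9
  {2, 4}: w = 12, v = 14
  {2, 5}: w = 9, v = 5
  {3, 4}: w = 12, v = 19
  {3, 5}: w = 9, v = 10
  {4, 5}: w = 11, v = 15
  {1, 2, 3}: w = 13, v = 13
  {1, 2, 4}: w = 15 > 14, infeasible
  {1, 2, 5}: w = 12, v = 9
  {1, 3, 4}: w = 15 > 14, infeasible
  {1, 3, 5}: w = 12, v = 14
  {1, 4, 5}: w = 14, v = 19
  {2, 3, 4}: w = 17 > 14, infeasible
  {2, 3, 5}: w = 14, v = 12
  {2, 4, 5}: w = 16 > 14, infeasible
  {3, 4, 5}: w = 16 > 14, infeasible
  {1, 2, 3, 4}: w = 20 > 14, infeasible
  {1, 2, 3, 5}: w = 17 > 14, infeasible
  {1, 2, 4, 5}: w = 19 > 14, infeasible
  {1, 3, 4, 5}: w = 19 > 14, infeasible
  {2, 3, 4, 5}: w = 21 > 14, infeasible
  {1, 2, 3, 4, 5}: w = 24 > 14, infeasible
Best feasible subset: items [3, 4]
(The same value 19 is also attained by {1, 4, 5}.)
Total weight: 12 <= 14, total value: 19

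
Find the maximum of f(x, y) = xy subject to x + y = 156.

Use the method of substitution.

Substitute y = 156 - x into f(x,y) = xy:
g(x) = x(156 - x) = 156x - x^2
g'(x) = 156 - 2x = 0  =>  x = 78
y = 156 - 78 = 78
Maximum value = 78 * 78 = 6084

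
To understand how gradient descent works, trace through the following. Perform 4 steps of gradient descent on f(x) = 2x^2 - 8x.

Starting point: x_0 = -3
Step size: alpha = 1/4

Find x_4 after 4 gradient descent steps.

f(x) = 2x^2 - 8x, f'(x) = 4x + (-8)
Step 1: f'(-3) = -20, x_1 = -3 - 1/4 * -20 = 2
Step 2: f'(2) = 0, x_2 = 2 - 1/4 * 0 = 2
Step 3: f'(2) = 0, x_3 = 2 - 1/4 * 0 = 2
Step 4: f'(2) = 0, x_4 = 2 - 1/4 * 0 = 2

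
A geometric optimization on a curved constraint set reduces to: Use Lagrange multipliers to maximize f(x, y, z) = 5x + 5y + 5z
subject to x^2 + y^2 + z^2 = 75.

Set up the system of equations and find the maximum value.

Lagrange conditions: 5 = 2*lambda*x, 5 = 2*lambda*y, 5 = 2*lambda*z
So x:5 = y:5 = z:5, i.e. x = 5t, y = 5t, z = 5t
Constraint: t^2*(5^2 + 5^2 + 5^2) = 75
  t^2 * 75 = 75  =>  t = sqrt(1)
Maximum = 5*5t + 5*5t + 5*5t = 75*sqrt(1) = 75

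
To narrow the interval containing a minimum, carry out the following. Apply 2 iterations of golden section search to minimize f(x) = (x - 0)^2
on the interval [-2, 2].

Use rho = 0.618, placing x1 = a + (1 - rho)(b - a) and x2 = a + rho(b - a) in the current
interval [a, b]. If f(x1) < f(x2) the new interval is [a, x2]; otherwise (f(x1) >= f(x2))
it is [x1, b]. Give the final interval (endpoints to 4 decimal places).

Golden section search for min of f(x) = (x - 0)^2 on [-2, 2].
Each step: x1 = a + (1 - rho)(b - a), x2 = a + rho(b - a); if f(x1) < f(x2) keep [a, x2], otherwise keep [x1, b].
Step 1: [-2.0000, 2.0000], x1=-0.4720 (f=0.2228), x2=0.4720 (f=0.2228); f(x1) = f(x2) (tie, not '<') => keep [-0.4720, 2.0000]
Step 2: [-0.4720, 2.0000], x1=0.4723 (f=0.2231), x2=1.0557 (f=1.1145); f(x1) < f(x2) => keep [-0.4720, 1.0557]
Final interval: [-0.4720, 1.0557]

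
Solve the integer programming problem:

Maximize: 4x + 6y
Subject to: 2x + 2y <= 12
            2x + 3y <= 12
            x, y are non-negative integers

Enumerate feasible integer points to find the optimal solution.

Constraint 1: 2x + 2y <= 12
Constraint 2: 2x + 3y <= 12
Feasible x range (need y >= 0): 0 <= x <= min(12/2, 12/2) => x in {0, ..., 6}.
Enumerate feasible integer points row by row (the coefficient of y is 6 > 0, so for each x the largest feasible y gives the best value):
  x = 0: y <= min((12 - 2*0)/2, (12 - 2*0)/3) => y in {0, ..., 4}; best 4*0 + 6*4 = 24
  x = 1: y <= min((12 - 2*1)/2, (12 - 2*1)/3) => y in {0, ..., 3}; best 4*1 + 6*3 = 22
  x = 2: y <= min((12 - 2*2)/2, (12 - 2*2)/3) => y in {0, ..., 2}; best 4*2 + 6*2 = 20
  x = 3: y <= min((12 - 2*3)/2, (12 - 2*3)/3) => y in {0, ..., 2}; best 4*3 + 6*2 = 24
  x = 4: y <= min((12 - 2*4)/2, (12 - 2*4)/3) => y in {0, ..., 1}; best 4*4 + 6*1 = 22
  x = 5: y <= min((12 - 2*5)/2, (12 - 2*5)/3) => y in {0}; best 4*5 + 6*0 = 20
  x = 6: y <= min((12 - 2*6)/2, (12 - 2*6)/3) => y in {0}; best 4*6 + 6*0 = 24
The maximum 4x + 6y = 24 is achieved at x = 0, y = 4.
(The same value 24 is also attained at (3, 2), (6, 0).)
Check: 2*0 + 2*4 = 8 <= 12 and 2*0 + 3*4 = 12 <= 12.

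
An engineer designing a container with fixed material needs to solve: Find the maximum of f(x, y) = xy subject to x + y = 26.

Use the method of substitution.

Substitute y = 26 - x into f(x,y) = xy:
g(x) = x(26 - x) = 26x - x^2
g'(x) = 26 - 2x = 0  =>  x = 13
y = 26 - 13 = 13
Maximum value = 13 * 13 = 169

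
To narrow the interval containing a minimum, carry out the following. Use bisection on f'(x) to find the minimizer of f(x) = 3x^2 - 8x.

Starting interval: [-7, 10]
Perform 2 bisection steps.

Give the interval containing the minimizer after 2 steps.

Finding critical point of f(x) = 3x^2 - 8x using bisection on f'(x) = 6x + -8.
f'(x) = 0 when x = 4/3.
Starting interval: [-7, 10]
Step 1: mid = 3/2, f'(mid) = 1, new interval = [-7, 3/2]
Step 2: mid = -11/4, f'(mid) = -49/2, new interval = [-11/4, 3/2]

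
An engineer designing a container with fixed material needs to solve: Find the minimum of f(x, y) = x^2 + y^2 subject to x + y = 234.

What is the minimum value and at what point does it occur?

Substitute y = 234 - x into f(x,y) = x^2 + y^2:
g(x) = x^2 + (234 - x)^2 = 2x^2 - 468x + 54756
g'(x) = 4x - 468 = 0  =>  x = 117
y = 234 - 117 = 117
Minimum value = 117^2 + 117^2 = 27378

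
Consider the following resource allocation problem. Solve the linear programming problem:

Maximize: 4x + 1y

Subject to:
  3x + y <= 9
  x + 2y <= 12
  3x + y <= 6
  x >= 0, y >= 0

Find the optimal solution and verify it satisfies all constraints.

Feasible vertices: (0, 0), (0, 6), (2, 0)
Objective 4x + 1y at each vertex:
  (0, 0): 0
  (0, 6): 6
  (2, 0): 8
Maximum is 8 at (2, 0).
Verify constraints at (x, y) = (2, 0):
  3*2 + 1*0 = 6 <= 9
  1*2 + 2*0 = 2 <= 12
  3*2 + 1*0 = 6 <= 6 (active)
  x = 2 >= 0, y = 0 >= 0. All constraints satisfied.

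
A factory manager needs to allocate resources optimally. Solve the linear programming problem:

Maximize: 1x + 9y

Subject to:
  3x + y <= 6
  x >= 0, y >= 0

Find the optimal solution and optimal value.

The feasible region has vertices at [(0, 0), (2, 0), (0, 6)].
Checking objective 1x + 9y at each vertex:
  (0, 0): 1*0 + 9*0 = 0
  (2, 0): 1*2 + 9*0 = 2
  (0, 6): 1*0 + 9*6 = 54
Maximum is 54 at (0, 6).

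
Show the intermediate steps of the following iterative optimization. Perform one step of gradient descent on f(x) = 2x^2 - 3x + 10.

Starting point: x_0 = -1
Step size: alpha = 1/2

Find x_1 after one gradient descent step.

f(x) = 2x^2 - 3x + 10
f'(x) = 4x - 3
f'(-1) = 4*-1 + (-3) = -7
x_1 = x_0 - alpha * f'(x_0) = -1 - 1/2 * -7 = 5/2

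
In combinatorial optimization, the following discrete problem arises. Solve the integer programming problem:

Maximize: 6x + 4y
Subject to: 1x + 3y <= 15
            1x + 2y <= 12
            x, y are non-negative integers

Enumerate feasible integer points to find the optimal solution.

Constraint 1: 1x + 3y <= 15
Constraint 2: 1x + 2y <= 12
Feasible x range (need y >= 0): 0 <= x <= min(15/1, 12/1) => x in {0, ..., 12}.
Enumerate feasible integer points row by row (the coefficient of y is 4 > 0, so for each x the largest feasible y gives the best value):
  x = 0: y <= min((15 - 1*0)/3, (12 - 1*0)/2) => y in {0, ..., 5}; best 6*0 + 4*5 = 20
  x = 1: y <= min((15 - 1*1)/3, (12 - 1*1)/2) => y in {0, ..., 4}; best 6*1 + 4*4 = 22
  x = 2: y <= min((15 - 1*2)/3, (12 - 1*2)/2) => y in {0, ..., 4}; best 6*2 + 4*4 = 28
  x = 3: y <= min((15 - 1*3)/3, (12 - 1*3)/2) => y in {0, ..., 4}; best 6*3 + 4*4 = 34
  x = 4: y <= min((15 - 1*4)/3, (12 - 1*4)/2) => y in {0, ..., 3}; best 6*4 + 4*3 = 36
  x = 5: y <= min((15 - 1*5)/3, (12 - 1*5)/2) => y in {0, ..., 3}; best 6*5 + 4*3 = 42
  x = 6: y <= min((15 - 1*6)/3, (12 - 1*6)/2) => y in {0, ..., 3}; best 6*6 + 4*3 = 48
  x = 7: y <= min((15 - 1*7)/3, (12 - 1*7)/2) => y in {0, ..., 2}; best 6*7 + 4*2 = 50
  x = 8: y <= min((15 - 1*8)/3, (12 - 1*8)/2) => y in {0, ..., 2}; best 6*8 + 4*2 = 56
  x = 9: y <= min((15 - 1*9)/3, (12 - 1*9)/2) => y in {0, ..., 1}; best 6*9 + 4*1 = 58
  x = 10: y <= min((15 - 1*10)/3, (12 - 1*10)/2) => y in {0, ..., 1}; best 6*10 + 4*1 = 64
  x = 11: y <= min((15 - 1*11)/3, (12 - 1*11)/2) => y in {0}; best 6*11 + 4*0 = 66
  x = 12: y <= min((15 - 1*12)/3, (12 - 1*12)/2) => y in {0}; best 6*12 + 4*0 = 72
The maximum 6x + 4y = 72 is achieved at x = 12, y = 0.
Check: 1*12 + 3*0 = 12 <= 15 and 1*12 + 2*0 = 12 <= 12.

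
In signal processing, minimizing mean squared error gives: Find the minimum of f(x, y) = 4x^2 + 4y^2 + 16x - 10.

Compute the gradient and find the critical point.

f(x,y) = 4x^2 + 4y^2 + 16x - 10
df/dx = 8x + (16) = 0  =>  x = -2
df/dy = 8y + (0) = 0  =>  y = 0
f(-2, 0) = 4*(-2)^2 + 4*(0)^2 + 16*(-2) + -10 = -26
Hessian is diagonal with entries 8, 8 > 0, so this is a minimum.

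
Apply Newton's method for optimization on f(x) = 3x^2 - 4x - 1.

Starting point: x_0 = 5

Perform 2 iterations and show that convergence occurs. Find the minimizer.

f(x) = 3x^2 - 4x - 1, f'(x) = 6x + (-4), f''(x) = 6
Step 1: f'(5) = 26, x_1 = 5 - 26/6 = 2/3
Step 2: f'(2/3) = 0, x_2 = 2/3 (converged)
Newton's method converges in 1 step for quadratics.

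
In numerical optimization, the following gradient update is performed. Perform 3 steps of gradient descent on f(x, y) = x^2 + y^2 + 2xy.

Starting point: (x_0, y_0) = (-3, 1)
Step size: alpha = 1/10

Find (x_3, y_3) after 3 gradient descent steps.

f(x,y) = x^2 + y^2 + 2xy
grad_x = 2x + 2y, grad_y = 2y + 2x
Step 1: grad = (-4, -4), (-13/5, 7/5)
Step 2: grad = (-12/5, -12/5), (-59/25, 41/25)
Step 3: grad = (-36/25, -36/25), (-277/125, 223/125)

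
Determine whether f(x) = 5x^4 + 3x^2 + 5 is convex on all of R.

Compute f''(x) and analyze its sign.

f(x) = 5x^4 + 3x^2 + 5
f'(x) = 20x^3 + 6x
f''(x) = 60x^2 + 6
f''(x) = 60x^2 + 6 >= 6 > 0 for all x
Therefore, f is convex on R.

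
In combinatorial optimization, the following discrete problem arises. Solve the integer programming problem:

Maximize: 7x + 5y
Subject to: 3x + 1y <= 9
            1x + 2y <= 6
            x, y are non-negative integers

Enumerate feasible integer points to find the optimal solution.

Constraint 1: 3x + 1y <= 9
Constraint 2: 1x + 2y <= 6
Feasible x range (need y >= 0): 0 <= x <= min(9/3, 6/1) => x in {0, ..., 3}.
Enumerate feasible integer points row by row (the coefficient of y is 5 > 0, so for each x the largest feasible y gives the best value):
  x = 0: y <= min((9 - 3*0)/1, (6 - 1*0)/2) => y in {0, ..., 3}; best 7*0 + 5*3 = 15
  x = 1: y <= min((9 - 3*1)/1, (6 - 1*1)/2) => y in {0, ..., 2}; best 7*1 + 5*2 = 17
  x = 2: y <= min((9 - 3*2)/1, (6 - 1*2)/2) => y in {0, ..., 2}; best 7*2 + 5*2 = 24
  x = 3: y <= min((9 - 3*3)/1, (6 - 1*3)/2) => y in {0}; best 7*3 + 5*0 = 21
The maximum 7x + 5y = 24 is achieved at x = 2, y = 2.
Check: 3*2 + 1*2 = 8 <= 9 and 1*2 + 2*2 = 6 <= 6.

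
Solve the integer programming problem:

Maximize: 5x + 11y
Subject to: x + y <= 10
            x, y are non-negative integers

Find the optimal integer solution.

Objective: 5x + 11y, constraint: x + y <= 10
Coefficient of y is 11 > coefficient of x is 5, so allocate the entire budget to y.
Optimal: x = 0, y = 10, value = 110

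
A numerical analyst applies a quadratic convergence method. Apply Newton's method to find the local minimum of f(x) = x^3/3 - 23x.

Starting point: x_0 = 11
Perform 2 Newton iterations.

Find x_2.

f(x) = x^3/3 - 23x
f'(x) = x^2 - 23, f''(x) = 2x
Newton update: x_{n+1} = x_n - (x_n^2 - 23)/(2*x_n)
Step 1: x_0 = 11, f'=98, f''=22, x_1 = 72/11
Step 2: x_1 = 72/11, f'=2401/121, f''=144/11, x_2 = 7967/1584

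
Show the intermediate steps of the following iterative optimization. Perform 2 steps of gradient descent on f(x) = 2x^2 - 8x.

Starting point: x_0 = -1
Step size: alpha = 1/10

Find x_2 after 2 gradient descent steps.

f(x) = 2x^2 - 8x, f'(x) = 4x + (-8)
Step 1: f'(-1) = -12, x_1 = -1 - 1/10 * -12 = 1/5
Step 2: f'(1/5) = -36/5, x_2 = 1/5 - 1/10 * -36/5 = 23/25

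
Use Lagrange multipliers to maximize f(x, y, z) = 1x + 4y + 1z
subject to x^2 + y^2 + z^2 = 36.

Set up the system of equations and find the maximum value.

Lagrange conditions: 1 = 2*lambda*x, 4 = 2*lambda*y, 1 = 2*lambda*z
So x:1 = y:4 = z:1, i.e. x = 1t, y = 4t, z = 1t
Constraint: t^2*(1^2 + 4^2 + 1^2) = 36
  t^2 * 18 = 36  =>  t = sqrt(2)
Maximum = 1*1t + 4*4t + 1*1t = 18*sqrt(2) = sqrt(648)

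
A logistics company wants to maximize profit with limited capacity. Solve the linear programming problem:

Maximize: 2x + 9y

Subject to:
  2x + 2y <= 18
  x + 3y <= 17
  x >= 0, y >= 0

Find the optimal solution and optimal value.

Feasible vertices: (0, 0), (0, 17/3), (5, 4), (9, 0)
Objective 2x + 9y at each:
  (0, 0): 0
  (0, 17/3): 51
  (5, 4): 46
  (9, 0): 18
Maximum is 51 at (0, 17/3).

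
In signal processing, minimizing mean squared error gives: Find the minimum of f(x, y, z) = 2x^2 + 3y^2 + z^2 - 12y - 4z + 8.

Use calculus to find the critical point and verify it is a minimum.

f(x,y,z) = 2x^2 + 3y^2 + z^2 - 12y - 4z + 8
df/dx = 4x + (0) = 0 => x = 0
df/dy = 6y + (-12) = 0 => y = 2
df/dz = 2z + (-4) = 0 => z = 2
f(0,2,2) = 2*(0)^2 + 3*(2)^2 + 1*(2)^2 + -12*(2) + -4*(2) + 8 = -8
Hessian is diagonal with entries 4, 6, 2 > 0, confirmed minimum.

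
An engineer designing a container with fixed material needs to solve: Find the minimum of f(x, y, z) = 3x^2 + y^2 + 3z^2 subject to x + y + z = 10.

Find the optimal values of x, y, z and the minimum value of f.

Using Lagrange multipliers on f = 3x^2 + y^2 + 3z^2 with constraint x + y + z = 10:
Conditions: 2*3*x = lambda, 2*1*y = lambda, 2*3*z = lambda
So x = lambda/6, y = lambda/2, z = lambda/6
Substituting into constraint: lambda * (5/6) = 10
lambda = 12
x = 2, y = 6, z = 2
Minimum value = 60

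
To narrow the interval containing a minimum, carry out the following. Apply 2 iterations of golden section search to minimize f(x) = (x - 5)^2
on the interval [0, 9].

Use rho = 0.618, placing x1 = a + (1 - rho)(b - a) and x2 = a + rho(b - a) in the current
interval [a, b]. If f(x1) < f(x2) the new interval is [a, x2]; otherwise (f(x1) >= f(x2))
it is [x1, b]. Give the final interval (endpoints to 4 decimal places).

Golden section search for min of f(x) = (x - 5)^2 on [0, 9].
Each step: x1 = a + (1 - rho)(b - a), x2 = a + rho(b - a); if f(x1) < f(x2) keep [a, x2], otherwise keep [x1, b].
Step 1: [0.0000, 9.0000], x1=3.4380 (f=2.4398), x2=5.5620 (f=0.3158); f(x1) > f(x2) => keep [3.4380, 9.0000]
Step 2: [3.4380, 9.0000], x1=5.5627 (f=0.3166), x2=6.8753 (f=3.5168); f(x1) < f(x2) => keep [3.4380, 6.8753]
Final interval: [3.4380, 6.8753]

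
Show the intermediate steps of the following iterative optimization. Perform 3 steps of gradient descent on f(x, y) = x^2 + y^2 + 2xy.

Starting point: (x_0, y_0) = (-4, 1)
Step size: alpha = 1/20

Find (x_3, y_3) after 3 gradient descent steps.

f(x,y) = x^2 + y^2 + 2xy
grad_x = 2x + 2y, grad_y = 2y + 2x
Step 1: grad = (-6, -6), (-37/10, 13/10)
Step 2: grad = (-24/5, -24/5), (-173/50, 77/50)
Step 3: grad = (-96/25, -96/25), (-817/250, 433/250)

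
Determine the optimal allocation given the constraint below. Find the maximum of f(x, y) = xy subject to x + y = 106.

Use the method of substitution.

Substitute y = 106 - x into f(x,y) = xy:
g(x) = x(106 - x) = 106x - x^2
g'(x) = 106 - 2x = 0  =>  x = 53
y = 106 - 53 = 53
Maximum value = 53 * 53 = 2809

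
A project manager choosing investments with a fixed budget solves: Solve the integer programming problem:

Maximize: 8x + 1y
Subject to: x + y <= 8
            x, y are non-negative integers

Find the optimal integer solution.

Objective: 8x + 1y, constraint: x + y <= 8
Coefficient of x is 8 >= coefficient of y is 1, so allocate the entire budget to x.
Optimal: x = 8, y = 0, value = 64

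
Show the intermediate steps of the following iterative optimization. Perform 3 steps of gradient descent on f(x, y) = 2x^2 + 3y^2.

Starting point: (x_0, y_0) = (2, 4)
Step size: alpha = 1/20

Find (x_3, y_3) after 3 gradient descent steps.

f(x,y) = 2x^2 + 3y^2
grad_x = 4x + 0y, grad_y = 6y + 0x
Step 1: grad = (8, 24), (8/5, 14/5)
Step 2: grad = (32/5, 84/5), (32/25, 49/25)
Step 3: grad = (128/25, 294/25), (128/125, 343/250)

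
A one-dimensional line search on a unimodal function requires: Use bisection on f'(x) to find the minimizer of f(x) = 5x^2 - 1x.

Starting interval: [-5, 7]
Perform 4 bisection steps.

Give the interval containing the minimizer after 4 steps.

Finding critical point of f(x) = 5x^2 - 1x using bisection on f'(x) = 10x + -1.
f'(x) = 0 when x = 1/10.
Starting interval: [-5, 7]
Step 1: mid = 1, f'(mid) = 9, new interval = [-5, 1]
Step 2: mid = -2, f'(mid) = -21, new interval = [-2, 1]
Step 3: mid = -1/2, f'(mid) = -6, new interval = [-1/2, 1]
Step 4: mid = 1/4, f'(mid) = 3/2, new interval = [-1/2, 1/4]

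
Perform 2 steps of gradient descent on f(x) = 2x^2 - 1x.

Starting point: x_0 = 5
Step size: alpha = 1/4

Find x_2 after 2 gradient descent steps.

f(x) = 2x^2 - 1x, f'(x) = 4x + (-1)
Step 1: f'(5) = 19, x_1 = 5 - 1/4 * 19 = 1/4
Step 2: f'(1/4) = 0, x_2 = 1/4 - 1/4 * 0 = 1/4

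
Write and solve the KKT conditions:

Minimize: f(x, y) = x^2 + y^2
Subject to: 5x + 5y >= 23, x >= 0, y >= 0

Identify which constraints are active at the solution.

KKT conditions for min x^2 + y^2 s.t. 5x + 5y >= 23, x >= 0, y >= 0:
Stationarity: 2x = mu*5 + mu_x, 2y = mu*5 + mu_y, with mu, mu_x, mu_y >= 0
Complementary slackness: mu*(5x + 5y - 23) = 0, mu_x*x = 0, mu_y*y = 0
(0, 0) is infeasible (5*0 + 5*0 < 23), so if mu = 0 stationarity would force x = mu_x/2 >= 0, y = mu_y/2 >= 0 with mu_x*x = mu_y*y = 0, i.e. x = y = 0: contradiction. Hence mu > 0 and 5x + 5y = 23 is active.
Try x > 0, y > 0 (so mu_x = mu_y = 0): x = 5*mu/2, y = 5*mu/2
Substitute: 5*(5*mu/2) + 5*(5*mu/2) = 23
  mu*50/2 = 23 => mu = 23/25
x* = 23/10 > 0, y* = 23/10 > 0, consistent with mu_x = mu_y = 0.
f is convex and the constraints are linear, so this KKT point is the global minimum.
f* = 529/50
Active constraints: 5x + 5y >= 23 (holds with equality, mu = 23/25 > 0); x >= 0 and y >= 0 are inactive (mu_x = mu_y = 0).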